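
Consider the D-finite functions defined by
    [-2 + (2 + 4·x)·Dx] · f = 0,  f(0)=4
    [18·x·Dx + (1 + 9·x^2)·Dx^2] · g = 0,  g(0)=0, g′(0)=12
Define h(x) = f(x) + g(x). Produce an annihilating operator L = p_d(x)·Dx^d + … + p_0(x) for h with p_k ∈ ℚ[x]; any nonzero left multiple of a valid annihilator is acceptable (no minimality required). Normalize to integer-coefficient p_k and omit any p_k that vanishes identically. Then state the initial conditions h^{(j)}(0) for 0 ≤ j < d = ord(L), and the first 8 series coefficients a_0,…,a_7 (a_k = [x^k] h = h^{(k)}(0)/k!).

f: a_k = 4, 4, -2, 2, -5/2, 7/2, -21/4, 33/4, …
g: a_k = 0, 12, 0, -36, 0, 972/5, 0, -8748/7, …
f+g: L₀ = lclm(L_f,L_g), ord ≤ 1+2.
L = (-18 - 90·x + 486·x^2 + 486·x^3)·Dx + (-21 - 72·x + 360·x^2 + 1944·x^3 + 1701·x^4)·Dx^2 + (-1 + 16·x + 54·x^2 + 198·x^3 + 567·x^4 + 486·x^5)·Dx^3  (order 3).
h: a_k = 4, 16, -2, -34, -5/2, 1979/10, -21/4, -34761/28, …
ICs: h(0) = 4, h′(0) = 16, h′′(0) = -4.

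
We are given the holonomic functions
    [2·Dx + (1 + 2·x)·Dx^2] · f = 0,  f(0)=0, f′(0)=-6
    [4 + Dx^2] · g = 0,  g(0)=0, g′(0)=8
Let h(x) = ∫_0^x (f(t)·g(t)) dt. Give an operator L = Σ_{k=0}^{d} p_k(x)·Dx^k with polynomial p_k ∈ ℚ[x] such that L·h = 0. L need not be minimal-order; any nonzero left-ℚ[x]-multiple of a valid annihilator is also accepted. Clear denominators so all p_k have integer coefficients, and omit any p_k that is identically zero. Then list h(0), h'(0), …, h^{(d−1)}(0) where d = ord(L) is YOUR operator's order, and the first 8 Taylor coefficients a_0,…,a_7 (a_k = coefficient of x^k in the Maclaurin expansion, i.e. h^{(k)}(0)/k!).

L = (-48 + 192·x + 1216·x^2 + 2048·x^3 + 1024·x^4)·Dx + (32 + 320·x + 768·x^2 + 512·x^3)·Dx^2 + (160·x + 672·x^2 + 1024·x^3 + 512·x^4)·Dx^3 + (8 + 80·x + 192·x^2 + 128·x^3)·Dx^4 + (3 + 28·x + 92·x^2 + 128·x^3 + 64·x^4)·Dx^5  (order 5).
h: a_k = 0, 0, 0, -16, 12, -32/5, 32/3, -352/21, …
ICs: h(0) = 0, h′(0) = 0, h′′(0) = 0, h′′′(0) = -96, h′′′′(0) = 288.

f: a_k = 0, -6, 6, -8, 12, -96/5, 32, -384/7, …
g: a_k = 0, 8, 0, -16/3, 0, 16/15, 0, -32/315, …
h₀=f·g: eliminate ⇒ L₀, order ≤ 2·2.
h=∫₀ˣh₀: take L = L₀·Dx.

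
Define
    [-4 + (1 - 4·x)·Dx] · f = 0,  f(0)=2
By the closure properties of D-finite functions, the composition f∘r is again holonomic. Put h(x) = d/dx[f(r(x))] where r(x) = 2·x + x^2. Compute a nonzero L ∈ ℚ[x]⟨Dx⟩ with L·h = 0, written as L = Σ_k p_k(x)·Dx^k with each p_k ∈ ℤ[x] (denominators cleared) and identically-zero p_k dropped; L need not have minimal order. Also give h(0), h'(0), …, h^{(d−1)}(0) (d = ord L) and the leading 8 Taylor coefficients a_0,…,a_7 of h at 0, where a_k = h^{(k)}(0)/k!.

L = (17 + 24·x + 12·x^2) + (-1 + 7·x + 12·x^2 + 4·x^3)·Dx  (order 1).
h: a_k = 16, 272, 3456, 39040, 413440, 4203264, 41545728, 402264064, …
ICs: h(0) = 16.

f: a_k = 2, 8, 32, 128, 512, 2048, 8192, 32768, …
L₀ from L_f via x↦r, Dx↦r'^{-1}Dx.
h₀' ⇒ L via d/dx closure of L₀.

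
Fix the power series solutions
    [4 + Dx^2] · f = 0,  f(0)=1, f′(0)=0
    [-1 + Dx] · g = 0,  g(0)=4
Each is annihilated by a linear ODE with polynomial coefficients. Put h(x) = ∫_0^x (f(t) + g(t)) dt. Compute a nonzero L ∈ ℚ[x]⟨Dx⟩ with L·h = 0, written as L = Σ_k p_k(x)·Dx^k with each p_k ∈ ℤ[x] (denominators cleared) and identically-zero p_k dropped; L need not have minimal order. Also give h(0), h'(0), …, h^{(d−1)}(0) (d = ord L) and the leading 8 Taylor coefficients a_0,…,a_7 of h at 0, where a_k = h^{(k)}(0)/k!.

f: a_k = 1, 0, -2, 0, 2/3, 0, -4/45, 0, …
g: a_k = 4, 4, 2, 2/3, 1/6, 1/30, 1/180, 1/1260, …
L₀ := lclm(L_f,L_g); ord L₀ ≤ 2+1.
∫: right-multiply L₀ by Dx.
L = -4·Dx + 4·Dx^2 - Dx^3 + Dx^4  (order 4).
h: a_k = 0, 5, 2, 0, 1/6, 1/6, 1/180, -1/84, …
ICs: h(0) = 0, h′(0) = 5, h′′(0) = 4, h′′′(0) = 0.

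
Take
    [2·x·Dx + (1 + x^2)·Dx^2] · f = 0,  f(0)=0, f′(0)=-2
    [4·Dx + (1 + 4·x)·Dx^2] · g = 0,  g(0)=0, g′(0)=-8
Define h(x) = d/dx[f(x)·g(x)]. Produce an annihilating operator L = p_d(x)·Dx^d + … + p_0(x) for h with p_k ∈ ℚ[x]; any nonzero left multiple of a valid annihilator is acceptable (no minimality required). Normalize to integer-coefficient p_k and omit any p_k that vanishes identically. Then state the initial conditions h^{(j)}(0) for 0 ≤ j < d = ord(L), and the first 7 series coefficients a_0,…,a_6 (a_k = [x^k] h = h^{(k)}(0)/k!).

f: a_k = 0, -2, 0, 2/3, 0, -2/5, 0, …
g: a_k = 0, -8, 16, -128/3, 128, -2048/5, 4096/3, …
h₀=f·g: eliminate ⇒ L₀, order ≤ 2·2.
Derive L from L₀ (diff closure).
L = (144 + 896·x + 560·x^2 + 2304·x^3 + 1920·x^4 + 3328·x^5 + 256·x^7) + (132 + 304·x + 2252·x^2 + 4144·x^3 + 8896·x^4 + 5952·x^5 + 8960·x^6 + 192·x^7 + 896·x^8)·Dx + (72 + 376·x + 912·x^2 + 2808·x^3 + 3720·x^4 + 6288·x^5 + 3072·x^6 + 4368·x^7 + 192·x^8 + 512·x^9)·Dx^2 + (5 + 48·x + 178·x^2 + 416·x^3 + 729·x^4 + 720·x^5 + 1008·x^6 + 384·x^7 + 516·x^8 + 32·x^9 + 64·x^10)·Dx^3  (order 3).
h: a_k = 0, 32, -96, 320, -3680/3, 71456/15, -278432/15, …
ICs: h(0) = 0, h′(0) = 32, h′′(0) = -192.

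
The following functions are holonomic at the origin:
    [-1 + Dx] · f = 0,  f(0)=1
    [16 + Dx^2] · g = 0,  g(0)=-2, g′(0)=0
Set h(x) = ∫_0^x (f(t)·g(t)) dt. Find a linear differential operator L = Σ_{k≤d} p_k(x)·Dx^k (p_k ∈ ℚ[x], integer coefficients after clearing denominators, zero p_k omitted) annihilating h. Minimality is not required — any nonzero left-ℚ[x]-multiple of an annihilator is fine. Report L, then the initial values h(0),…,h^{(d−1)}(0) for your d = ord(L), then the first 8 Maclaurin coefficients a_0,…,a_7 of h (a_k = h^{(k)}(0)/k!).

f: a_k = 1, 1, 1/2, 1/6, 1/24, 1/120, 1/720, 1/5040, …
g: a_k = -2, 0, 16, 0, -64/3, 0, 512/45, 0, …
L₀ := L_f ⊗_s L_g (sym. prod.), ord ≤ 2.
h=∫h₀ ⇒ L = L₀·Dx.
L = 17·Dx - 2·Dx^2 + Dx^3  (order 3).
h: a_k = 0, -2, -1, 5, 47/12, -161/60, -1121/360, 11/56, …
ICs: h(0) = 0, h′(0) = -2, h′′(0) = -2.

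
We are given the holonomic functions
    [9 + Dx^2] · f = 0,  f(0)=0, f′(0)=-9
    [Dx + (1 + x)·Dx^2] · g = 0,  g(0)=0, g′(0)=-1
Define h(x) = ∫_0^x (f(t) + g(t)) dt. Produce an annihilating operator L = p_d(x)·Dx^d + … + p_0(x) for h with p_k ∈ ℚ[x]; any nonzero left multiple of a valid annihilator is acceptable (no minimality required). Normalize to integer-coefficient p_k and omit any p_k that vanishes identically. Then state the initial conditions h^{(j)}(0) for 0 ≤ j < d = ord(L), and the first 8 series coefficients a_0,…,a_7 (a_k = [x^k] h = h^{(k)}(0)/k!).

L = (135 + 162·x + 81·x^2)·Dx^2 + (99 + 261·x + 243·x^2 + 81·x^3)·Dx^3 + (15 + 18·x + 9·x^2)·Dx^4 + (11 + 29·x + 27·x^2 + 9·x^3)·Dx^5  (order 5).
h: a_k = 0, 0, -5, 1/6, 79/24, 1/20, -251/240, 1/42, …
ICs: h(0) = 0, h′(0) = 0, h′′(0) = -10, h′′′(0) = 1, h′′′′(0) = 79.

f: a_k = 0, -9, 0, 27/2, 0, -243/40, 0, 729/560, …
g: a_k = 0, -1, 1/2, -1/3, 1/4, -1/5, 1/6, -1/7, …
L₀ := lclm(L_f,L_g); ord L₀ ≤ 2+2.
h=∫h₀ ⇒ L = L₀·Dx.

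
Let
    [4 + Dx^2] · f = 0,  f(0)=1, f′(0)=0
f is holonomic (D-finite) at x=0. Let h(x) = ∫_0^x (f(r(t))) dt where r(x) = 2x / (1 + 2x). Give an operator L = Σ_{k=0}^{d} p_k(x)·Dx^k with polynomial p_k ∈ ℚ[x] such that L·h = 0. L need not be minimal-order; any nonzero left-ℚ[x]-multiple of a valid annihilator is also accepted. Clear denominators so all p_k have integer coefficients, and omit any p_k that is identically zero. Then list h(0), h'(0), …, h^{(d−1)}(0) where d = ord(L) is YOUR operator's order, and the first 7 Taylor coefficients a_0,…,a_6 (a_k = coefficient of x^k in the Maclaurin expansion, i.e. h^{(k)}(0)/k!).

L = 16·Dx + (4 + 24·x + 48·x^2 + 32·x^3)·Dx^2 + (1 + 8·x + 24·x^2 + 32·x^3 + 16·x^4)·Dx^3  (order 3).
h: a_k = 0, 1, 0, -8/3, 8, -256/15, 256/9, …
ICs: h(0) = 0, h′(0) = 1, h′′(0) = 0.

f: a_k = 1, 0, -2, 0, 2/3, 0, -4/45, …
Substitute x→r, Dx→(1/r')Dx; clear ⇒ L₀.
h=∫h₀ ⇒ L = L₀·Dx.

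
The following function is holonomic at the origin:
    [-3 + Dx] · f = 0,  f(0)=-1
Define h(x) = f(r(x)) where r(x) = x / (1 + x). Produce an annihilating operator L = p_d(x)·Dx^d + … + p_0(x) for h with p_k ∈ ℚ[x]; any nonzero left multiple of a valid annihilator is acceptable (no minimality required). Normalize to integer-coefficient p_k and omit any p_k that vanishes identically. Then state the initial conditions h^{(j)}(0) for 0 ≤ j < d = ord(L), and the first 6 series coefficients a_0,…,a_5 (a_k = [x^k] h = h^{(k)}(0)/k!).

f: a_k = -1, -3, -9/2, -9/2, -27/8, -81/40, …
f∘r: x↦r, Dx↦Dx/r' in L_f ⇒ L₀.
L = -3 + (1 + 2·x + x^2)·Dx  (order 1).
h: a_k = -1, -3, -3/2, 3/2, -3/8, -21/40, …
ICs: h(0) = -1.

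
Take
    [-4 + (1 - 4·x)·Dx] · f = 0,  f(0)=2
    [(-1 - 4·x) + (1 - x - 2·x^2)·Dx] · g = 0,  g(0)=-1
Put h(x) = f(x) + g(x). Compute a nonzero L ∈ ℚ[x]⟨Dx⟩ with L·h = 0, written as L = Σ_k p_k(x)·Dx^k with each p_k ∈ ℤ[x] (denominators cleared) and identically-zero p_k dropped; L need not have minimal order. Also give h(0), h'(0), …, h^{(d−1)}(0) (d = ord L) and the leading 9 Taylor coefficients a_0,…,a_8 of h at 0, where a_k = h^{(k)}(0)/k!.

L = (-8 - 144·x + 96·x^2 - 128·x^3) + (26 - 28·x - 120·x^2 + 128·x^3 - 256·x^4)·Dx + (-3 + 19·x - 34·x^2 + 24·x^3 + 16·x^4 - 64·x^5)·Dx^2  (order 2).
h: a_k = 1, 7, 29, 123, 501, 2027, 8149, 32683, 130901, …
ICs: h(0) = 1, h′(0) = 7.

f: a_k = 2, 8, 32, 128, 512, 2048, 8192, 32768, 131072, …
g: a_k = -1, -1, -3, -5, -11, -21, -43, -85, -171, …
f+g: L₀ = lclm(L_f,L_g), ord ≤ 1+1.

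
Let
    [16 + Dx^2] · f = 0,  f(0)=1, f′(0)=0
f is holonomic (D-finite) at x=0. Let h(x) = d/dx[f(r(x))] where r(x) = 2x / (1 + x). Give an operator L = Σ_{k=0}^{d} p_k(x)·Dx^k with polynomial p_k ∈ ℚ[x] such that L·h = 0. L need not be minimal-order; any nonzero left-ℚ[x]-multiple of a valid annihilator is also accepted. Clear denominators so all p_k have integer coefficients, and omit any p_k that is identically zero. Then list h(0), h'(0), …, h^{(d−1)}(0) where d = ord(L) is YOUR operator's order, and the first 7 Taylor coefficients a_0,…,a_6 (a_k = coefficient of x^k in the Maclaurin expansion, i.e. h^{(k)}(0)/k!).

L = (70 + 12·x + 6·x^2) + (6 + 18·x + 18·x^2 + 6·x^3)·Dx + (1 + 4·x + 6·x^2 + 4·x^3 + x^4)·Dx^2  (order 2).
h: a_k = 0, -64, 192, 896/3, -8320/3, 106432/15, -36288/5, …
ICs: h(0) = 0, h′(0) = -64.

f: a_k = 1, 0, -8, 0, 32/3, 0, -256/45, …
f∘r: x↦r, Dx↦Dx/r' in L_f ⇒ L₀.
Differentiate: ansatz ord ≤ ord L₀ ⇒ L.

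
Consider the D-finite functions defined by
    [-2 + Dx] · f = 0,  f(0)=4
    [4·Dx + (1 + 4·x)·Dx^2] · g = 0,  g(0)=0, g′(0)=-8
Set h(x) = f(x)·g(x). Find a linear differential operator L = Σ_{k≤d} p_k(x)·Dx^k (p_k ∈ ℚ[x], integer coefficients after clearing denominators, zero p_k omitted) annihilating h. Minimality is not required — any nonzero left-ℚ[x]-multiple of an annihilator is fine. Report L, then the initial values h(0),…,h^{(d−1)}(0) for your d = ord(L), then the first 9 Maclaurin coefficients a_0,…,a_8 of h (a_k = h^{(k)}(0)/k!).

L = (-4 + 16·x) - 16·x·Dx + (1 + 4·x)·Dx^2  (order 2).
h: a_k = 0, -32, 0, -320/3, 256, -13376/15, 27136/9, -3306112/315, 1670656/45, …
ICs: h(0) = 0, h′(0) = -32.

f: a_k = 4, 8, 8, 16/3, 8/3, 16/15, 16/45, 32/315, 8/315, …
g: a_k = 0, -8, 16, -128/3, 128, -2048/5, 4096/3, -32768/7, 16384, …
f·g: L₀ = L_f ⊗_s L_g, ord ≤ 1·2.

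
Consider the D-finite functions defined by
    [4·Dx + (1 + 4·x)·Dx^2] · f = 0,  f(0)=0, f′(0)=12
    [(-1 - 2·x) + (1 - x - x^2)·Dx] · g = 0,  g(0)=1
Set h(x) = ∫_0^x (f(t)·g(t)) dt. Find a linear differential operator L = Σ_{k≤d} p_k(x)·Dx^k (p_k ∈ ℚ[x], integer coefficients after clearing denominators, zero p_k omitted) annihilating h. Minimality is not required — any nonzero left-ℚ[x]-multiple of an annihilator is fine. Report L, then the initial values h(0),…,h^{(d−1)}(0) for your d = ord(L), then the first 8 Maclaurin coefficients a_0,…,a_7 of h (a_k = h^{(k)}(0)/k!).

f: a_k = 0, 12, -24, 64, -192, 3072/5, -2048, 49152/7, …
g: a_k = 1, 1, 2, 3, 5, 8, 13, 21, …
f·g: L₀ = L_f ⊗_s L_g, ord ≤ 2·1.
h=∫₀ˣh₀: take L = L₀·Dx.
L = (6 + 16·x)·Dx + (-2 + 16·x + 20·x^2)·Dx^2 + (-1 - 3·x + 5·x^2 + 4·x^3)·Dx^3  (order 3).
h: a_k = 0, 0, 6, -4, 16, -28, 1346/15, -8248/35, …
ICs: h(0) = 0, h′(0) = 0, h′′(0) = 12.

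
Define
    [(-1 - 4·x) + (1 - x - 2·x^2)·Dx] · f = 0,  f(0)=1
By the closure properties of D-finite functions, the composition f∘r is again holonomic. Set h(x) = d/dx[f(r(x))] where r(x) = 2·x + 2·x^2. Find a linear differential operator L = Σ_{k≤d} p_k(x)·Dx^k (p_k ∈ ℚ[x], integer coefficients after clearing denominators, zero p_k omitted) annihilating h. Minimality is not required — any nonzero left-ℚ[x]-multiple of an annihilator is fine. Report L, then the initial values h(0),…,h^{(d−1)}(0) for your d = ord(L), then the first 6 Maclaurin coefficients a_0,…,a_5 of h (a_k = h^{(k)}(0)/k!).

f: a_k = 1, 1, 3, 5, 11, 21, …
Substitute x→r, Dx→(1/r')Dx; clear ⇒ L₀.
h=h₀': d/dx-closure on L₀ ⇒ L.
L = (14 + 108·x + 444·x^2 + 1312·x^3 + 2256·x^4 + 1920·x^5 + 640·x^6) + (-1 - 8·x + 6·x^2 + 148·x^3 + 440·x^4 + 624·x^5 + 448·x^6 + 128·x^7)·Dx  (order 1).
h: a_k = 2, 28, 192, 1232, 7480, 43248, …
ICs: h(0) = 2.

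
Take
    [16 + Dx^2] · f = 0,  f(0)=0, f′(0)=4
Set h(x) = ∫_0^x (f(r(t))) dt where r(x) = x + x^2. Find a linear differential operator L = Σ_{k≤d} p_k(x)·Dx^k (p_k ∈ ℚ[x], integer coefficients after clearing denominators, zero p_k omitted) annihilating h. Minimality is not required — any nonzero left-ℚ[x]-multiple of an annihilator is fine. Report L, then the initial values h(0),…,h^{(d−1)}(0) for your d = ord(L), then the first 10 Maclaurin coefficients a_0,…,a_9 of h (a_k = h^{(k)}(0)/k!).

f: a_k = 0, 4, 0, -32/3, 0, 128/15, 0, -1024/315, 0, 2048/2835, …
L₀ from L_f via x↦r, Dx↦r'^{-1}Dx.
h=∫h₀ ⇒ L = L₀·Dx.
L = (16 + 96·x + 192·x^2 + 128·x^3)·Dx - 2·Dx^2 + (1 + 2·x)·Dx^3  (order 3).
h: a_k = 0, 0, 2, 4/3, -8/3, -32/5, -176/45, 32/7, 3232/315, 2816/405, …
ICs: h(0) = 0, h′(0) = 0, h′′(0) = 4.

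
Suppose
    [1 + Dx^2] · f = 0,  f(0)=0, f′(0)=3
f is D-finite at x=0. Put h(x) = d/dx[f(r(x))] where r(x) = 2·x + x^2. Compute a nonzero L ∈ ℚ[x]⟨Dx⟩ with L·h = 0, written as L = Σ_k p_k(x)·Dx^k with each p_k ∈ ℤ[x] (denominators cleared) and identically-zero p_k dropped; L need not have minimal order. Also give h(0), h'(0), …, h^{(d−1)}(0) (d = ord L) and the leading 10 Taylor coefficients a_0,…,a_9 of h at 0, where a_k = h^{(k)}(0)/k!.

L = (7 + 16·x + 24·x^2 + 16·x^3 + 4·x^4) + (-3 - 3·x)·Dx + (1 + 2·x + x^2)·Dx^2  (order 2).
h: a_k = 6, 6, -12, -24, -11, 9, 202/15, 88/15, -551/420, -81/28, …
ICs: h(0) = 6, h′(0) = 6.

f: a_k = 0, 3, 0, -1/2, 0, 1/40, 0, -1/1680, 0, 1/120960, …
f∘r: x↦r, Dx↦Dx/r' in L_f ⇒ L₀.
Differentiate: ansatz ord ≤ ord L₀ ⇒ L.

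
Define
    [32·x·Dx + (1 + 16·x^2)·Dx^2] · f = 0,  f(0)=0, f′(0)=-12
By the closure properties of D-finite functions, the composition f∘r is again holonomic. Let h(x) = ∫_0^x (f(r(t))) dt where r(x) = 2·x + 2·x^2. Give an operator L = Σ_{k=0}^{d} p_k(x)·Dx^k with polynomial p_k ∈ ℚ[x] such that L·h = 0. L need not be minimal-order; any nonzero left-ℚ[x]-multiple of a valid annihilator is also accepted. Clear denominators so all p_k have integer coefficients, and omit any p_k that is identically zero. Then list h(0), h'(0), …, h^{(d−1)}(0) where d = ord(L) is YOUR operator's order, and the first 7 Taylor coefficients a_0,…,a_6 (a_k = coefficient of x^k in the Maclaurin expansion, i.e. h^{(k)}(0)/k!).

f: a_k = 0, -12, 0, 64, 0, -3072/5, 0, …
Substitute x→r, Dx→(1/r')Dx; clear ⇒ L₀.
∫: right-multiply L₀ by Dx.
L = (-2 + 128·x + 512·x^2 + 768·x^3 + 384·x^4)·Dx^2 + (1 + 2·x + 64·x^2 + 256·x^3 + 320·x^4 + 128·x^5)·Dx^3  (order 3).
h: a_k = 0, 0, -12, -8, 128, 1536/5, -15104/5, …
ICs: h(0) = 0, h′(0) = 0, h′′(0) = -24.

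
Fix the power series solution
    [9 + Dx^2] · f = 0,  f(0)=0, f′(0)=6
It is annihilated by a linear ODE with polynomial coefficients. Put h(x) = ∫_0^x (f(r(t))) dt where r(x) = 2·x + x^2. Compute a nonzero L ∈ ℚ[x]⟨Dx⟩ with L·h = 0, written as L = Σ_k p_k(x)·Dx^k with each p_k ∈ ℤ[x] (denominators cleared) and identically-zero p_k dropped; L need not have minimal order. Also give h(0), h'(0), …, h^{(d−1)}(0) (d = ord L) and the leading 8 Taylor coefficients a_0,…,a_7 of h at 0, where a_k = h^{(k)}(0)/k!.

L = (36 + 108·x + 108·x^2 + 36·x^3)·Dx - Dx^2 + (1 + x)·Dx^3  (order 3).
h: a_k = 0, 0, 6, 2, -18, -108/5, 63/5, 45, …
ICs: h(0) = 0, h′(0) = 0, h′′(0) = 12.

f: a_k = 0, 6, 0, -9, 0, 81/20, 0, -243/280, …
f∘r: x↦r, Dx↦Dx/r' in L_f ⇒ L₀.
∫: right-multiply L₀ by Dx.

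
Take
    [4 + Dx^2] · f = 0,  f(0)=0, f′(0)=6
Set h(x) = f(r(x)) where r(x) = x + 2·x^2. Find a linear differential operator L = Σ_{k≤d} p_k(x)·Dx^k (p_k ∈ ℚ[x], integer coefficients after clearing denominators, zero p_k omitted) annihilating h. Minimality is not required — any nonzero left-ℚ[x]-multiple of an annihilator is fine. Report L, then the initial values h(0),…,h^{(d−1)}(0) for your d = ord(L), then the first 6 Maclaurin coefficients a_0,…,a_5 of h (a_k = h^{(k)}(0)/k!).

L = (4 + 48·x + 192·x^2 + 256·x^3) - 4·Dx + (1 + 4·x)·Dx^2  (order 2).
h: a_k = 0, 6, 12, -4, -24, -236/5, …
ICs: h(0) = 0, h′(0) = 6.

f: a_k = 0, 6, 0, -4, 0, 4/5, …
Change of var in L_f (x↦r) gives L₀.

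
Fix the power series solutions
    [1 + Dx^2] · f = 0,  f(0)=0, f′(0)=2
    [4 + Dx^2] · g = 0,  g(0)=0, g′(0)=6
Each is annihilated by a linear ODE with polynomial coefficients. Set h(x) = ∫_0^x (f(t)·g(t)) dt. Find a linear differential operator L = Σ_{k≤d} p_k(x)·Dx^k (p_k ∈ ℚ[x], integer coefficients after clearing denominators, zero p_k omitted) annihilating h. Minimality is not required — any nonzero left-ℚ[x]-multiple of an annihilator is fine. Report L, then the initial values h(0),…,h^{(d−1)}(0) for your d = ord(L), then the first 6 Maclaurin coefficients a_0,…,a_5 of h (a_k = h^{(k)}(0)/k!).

L = 9·Dx + 10·Dx^3 + Dx^5  (order 5).
h: a_k = 0, 0, 0, 4, 0, -2, …
ICs: h(0) = 0, h′(0) = 0, h′′(0) = 0, h′′′(0) = 24, h′′′′(0) = 0.

f: a_k = 0, 2, 0, -1/3, 0, 1/60, …
g: a_k = 0, 6, 0, -4, 0, 4/5, …
Sym-product of L_f,L_g gives L₀ (≤ ord 4).
h=∫₀ˣh₀: take L = L₀·Dx.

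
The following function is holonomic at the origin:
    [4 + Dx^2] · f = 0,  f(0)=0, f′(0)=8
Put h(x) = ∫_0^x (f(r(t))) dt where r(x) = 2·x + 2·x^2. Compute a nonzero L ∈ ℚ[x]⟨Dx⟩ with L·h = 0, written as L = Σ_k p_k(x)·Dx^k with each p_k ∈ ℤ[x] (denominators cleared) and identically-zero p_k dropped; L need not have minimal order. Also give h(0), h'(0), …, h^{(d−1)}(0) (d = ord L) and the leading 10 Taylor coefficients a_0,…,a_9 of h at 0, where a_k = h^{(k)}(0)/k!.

f: a_k = 0, 8, 0, -16/3, 0, 16/15, 0, -32/315, 0, 16/2835, …
Change of var in L_f (x↦r) gives L₀.
h=∫h₀ ⇒ L = L₀·Dx.
L = (16 + 96·x + 192·x^2 + 128·x^3)·Dx - 2·Dx^2 + (1 + 2·x)·Dx^3  (order 3).
h: a_k = 0, 0, 8, 16/3, -32/3, -128/5, -704/45, 128/7, 12928/315, 11264/405, …
ICs: h(0) = 0, h′(0) = 0, h′′(0) = 16.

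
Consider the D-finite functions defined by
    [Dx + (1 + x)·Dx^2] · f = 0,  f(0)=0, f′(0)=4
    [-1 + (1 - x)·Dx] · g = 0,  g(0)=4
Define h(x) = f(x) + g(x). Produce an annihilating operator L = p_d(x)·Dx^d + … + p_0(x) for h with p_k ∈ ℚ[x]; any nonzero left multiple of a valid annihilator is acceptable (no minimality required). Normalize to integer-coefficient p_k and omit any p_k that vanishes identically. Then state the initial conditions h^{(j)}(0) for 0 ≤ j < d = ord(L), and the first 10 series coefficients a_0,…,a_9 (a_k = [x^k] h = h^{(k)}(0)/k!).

f: a_k = 0, 4, -2, 4/3, -1, 4/5, -2/3, 4/7, -1/2, 4/9, …
g: a_k = 4, 4, 4, 4, 4, 4, 4, 4, 4, 4, …
f+g: L₀ = lclm(L_f,L_g), ord ≤ 2+1.
L = (-10 - 2·x)·Dx + (-4 - 16·x - 4·x^2)·Dx^2 + (3 + x - 3·x^2 - x^3)·Dx^3  (order 3).
h: a_k = 4, 8, 2, 16/3, 3, 24/5, 10/3, 32/7, 7/2, 40/9, …
ICs: h(0) = 4, h′(0) = 8, h′′(0) = 4.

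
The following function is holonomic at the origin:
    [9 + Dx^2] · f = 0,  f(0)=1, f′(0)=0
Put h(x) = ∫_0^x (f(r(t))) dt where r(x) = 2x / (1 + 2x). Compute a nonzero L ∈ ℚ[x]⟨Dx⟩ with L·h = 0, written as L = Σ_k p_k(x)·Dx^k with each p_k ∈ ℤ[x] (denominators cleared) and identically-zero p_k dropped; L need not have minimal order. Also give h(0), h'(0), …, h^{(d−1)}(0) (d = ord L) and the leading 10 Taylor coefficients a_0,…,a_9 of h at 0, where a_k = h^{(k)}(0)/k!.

f: a_k = 1, 0, -9/2, 0, 27/8, 0, -81/80, 0, 729/4480, 0, …
f∘r: x↦r, Dx↦Dx/r' in L_f ⇒ L₀.
∫: right-multiply L₀ by Dx.
L = 36·Dx + (4 + 24·x + 48·x^2 + 32·x^3)·Dx^2 + (1 + 8·x + 24·x^2 + 32·x^3 + 16·x^4)·Dx^3  (order 3).
h: a_k = 0, 1, 0, -6, 18, -162/5, 24, 468/5, -2754/5, 65234/35, …
ICs: h(0) = 0, h′(0) = 1, h′′(0) = 0.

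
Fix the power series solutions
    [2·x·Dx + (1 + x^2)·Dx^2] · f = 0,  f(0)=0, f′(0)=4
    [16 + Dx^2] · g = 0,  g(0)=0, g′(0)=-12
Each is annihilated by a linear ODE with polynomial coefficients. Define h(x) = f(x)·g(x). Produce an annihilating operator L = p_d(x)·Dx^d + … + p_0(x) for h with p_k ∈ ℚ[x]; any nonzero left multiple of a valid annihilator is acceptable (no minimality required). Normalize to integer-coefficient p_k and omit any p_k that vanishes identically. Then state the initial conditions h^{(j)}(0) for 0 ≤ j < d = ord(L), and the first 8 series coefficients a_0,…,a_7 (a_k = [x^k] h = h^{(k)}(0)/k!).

L = (5440 + 19136·x^2 + 25856·x^4 + 16384·x^6 + 4096·x^8) + (1152·x + 3200·x^3 + 3072·x^5 + 1024·x^7)·Dx + (612 + 2252·x^2 + 3168·x^4 + 2048·x^6 + 512·x^8)·Dx^2 + (72·x + 200·x^3 + 192·x^5 + 64·x^7)·Dx^3 + (17 + 66·x^2 + 97·x^4 + 64·x^6 + 16·x^8)·Dx^4  (order 4).
h: a_k = 0, 0, -48, 0, 144, 0, -464/3, 0, …
ICs: h(0) = 0, h′(0) = 0, h′′(0) = -96, h′′′(0) = 0.

f: a_k = 0, 4, 0, -4/3, 0, 4/5, 0, -4/7, …
g: a_k = 0, -12, 0, 32, 0, -128/5, 0, 1024/105, …
Sym-product of L_f,L_g gives L₀ (≤ ord 4).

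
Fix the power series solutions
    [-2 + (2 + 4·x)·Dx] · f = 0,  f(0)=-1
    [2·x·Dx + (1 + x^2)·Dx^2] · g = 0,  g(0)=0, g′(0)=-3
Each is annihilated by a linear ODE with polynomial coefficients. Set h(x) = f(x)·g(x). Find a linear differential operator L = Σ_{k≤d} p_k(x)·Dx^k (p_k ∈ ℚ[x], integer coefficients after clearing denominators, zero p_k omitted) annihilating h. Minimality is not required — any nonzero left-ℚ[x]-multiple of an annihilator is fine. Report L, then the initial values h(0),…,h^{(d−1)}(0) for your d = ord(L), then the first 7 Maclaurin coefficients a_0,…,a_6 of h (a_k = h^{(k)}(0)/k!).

L = (3 - 2·x - x^2) + (-2 - 2·x + 6·x^2 + 4·x^3)·Dx + (1 + 4·x + 5·x^2 + 4·x^3 + 4·x^4)·Dx^2  (order 2).
h: a_k = 0, 3, 3, -5/2, 1/2, -31/40, 109/40, …
ICs: h(0) = 0, h′(0) = 3.

f: a_k = -1, -1, 1/2, -1/2, 5/8, -7/8, 21/16, …
g: a_k = 0, -3, 0, 1, 0, -3/5, 0, …
Product ⇒ symmetric product L₀, ord ≤ 2.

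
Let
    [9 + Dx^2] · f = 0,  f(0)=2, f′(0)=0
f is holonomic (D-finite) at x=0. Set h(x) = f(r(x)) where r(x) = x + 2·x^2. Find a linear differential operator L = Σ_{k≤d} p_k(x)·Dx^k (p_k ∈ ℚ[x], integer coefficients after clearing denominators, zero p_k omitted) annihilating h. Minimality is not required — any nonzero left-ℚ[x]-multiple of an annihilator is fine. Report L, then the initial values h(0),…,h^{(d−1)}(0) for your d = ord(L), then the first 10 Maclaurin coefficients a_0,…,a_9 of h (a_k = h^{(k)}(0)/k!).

f: a_k = 2, 0, -9, 0, 27/4, 0, -81/40, 0, 729/2240, 0, …
f∘r: x↦r, Dx↦Dx/r' in L_f ⇒ L₀.
L = (9 + 108·x + 432·x^2 + 576·x^3) - 4·Dx + (1 + 4·x)·Dx^2  (order 2).
h: a_k = 2, 0, -9, -36, -117/4, 54, 6399/40, 1917/10, -29511/2240, -44631/140, …
ICs: h(0) = 2, h′(0) = 0.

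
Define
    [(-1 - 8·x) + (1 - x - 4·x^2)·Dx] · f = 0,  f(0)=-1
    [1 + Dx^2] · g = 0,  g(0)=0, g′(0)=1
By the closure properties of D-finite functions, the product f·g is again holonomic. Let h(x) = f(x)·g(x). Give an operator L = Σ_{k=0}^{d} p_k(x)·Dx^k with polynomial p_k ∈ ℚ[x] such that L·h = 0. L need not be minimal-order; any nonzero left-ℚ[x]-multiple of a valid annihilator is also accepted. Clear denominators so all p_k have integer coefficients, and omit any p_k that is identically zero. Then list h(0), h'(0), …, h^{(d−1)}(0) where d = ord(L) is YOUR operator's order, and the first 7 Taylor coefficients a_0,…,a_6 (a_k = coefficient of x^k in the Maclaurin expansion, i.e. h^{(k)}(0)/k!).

L = (7 + x + 4·x^2) + (2 + 16·x)·Dx + (-1 + x + 4·x^2)·Dx^2  (order 2).
h: a_k = 0, -1, -1, -29/6, -53/6, -1127/40, -7621/120, …
ICs: h(0) = 0, h′(0) = -1.

f: a_k = -1, -1, -5, -9, -29, -65, -181, …
g: a_k = 0, 1, 0, -1/6, 0, 1/120, 0, …
L₀ := L_f ⊗_s L_g (sym. prod.), ord ≤ 2.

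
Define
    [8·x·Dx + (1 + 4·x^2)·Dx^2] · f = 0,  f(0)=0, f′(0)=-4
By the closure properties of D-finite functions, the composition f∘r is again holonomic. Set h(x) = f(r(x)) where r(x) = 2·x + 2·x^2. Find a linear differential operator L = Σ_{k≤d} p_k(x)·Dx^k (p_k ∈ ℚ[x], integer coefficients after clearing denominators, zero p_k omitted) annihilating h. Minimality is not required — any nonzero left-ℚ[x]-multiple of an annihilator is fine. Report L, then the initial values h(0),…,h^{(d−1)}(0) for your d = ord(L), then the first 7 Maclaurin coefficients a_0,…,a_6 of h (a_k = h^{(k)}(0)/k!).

f: a_k = 0, -4, 0, 16/3, 0, -64/5, 0, …
Change of var in L_f (x↦r) gives L₀.
L = (-2 + 32·x + 128·x^2 + 192·x^3 + 96·x^4)·Dx + (1 + 2·x + 16·x^2 + 64·x^3 + 80·x^4 + 32·x^5)·Dx^2  (order 2).
h: a_k = 0, -8, -8, 128/3, 128, -1408/5, -6016/3, …
ICs: h(0) = 0, h′(0) = -8.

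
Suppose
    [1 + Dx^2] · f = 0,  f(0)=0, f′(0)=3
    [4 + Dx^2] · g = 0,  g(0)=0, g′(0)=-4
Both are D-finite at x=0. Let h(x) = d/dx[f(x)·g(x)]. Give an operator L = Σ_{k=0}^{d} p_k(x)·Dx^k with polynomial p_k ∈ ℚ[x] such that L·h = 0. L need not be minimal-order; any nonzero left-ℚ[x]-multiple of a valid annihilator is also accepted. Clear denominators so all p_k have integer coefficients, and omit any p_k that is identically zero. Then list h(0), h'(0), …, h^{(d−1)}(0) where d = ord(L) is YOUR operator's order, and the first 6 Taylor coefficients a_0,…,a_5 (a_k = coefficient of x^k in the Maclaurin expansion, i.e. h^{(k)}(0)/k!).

L = 9 + 10·Dx^2 + Dx^4  (order 4).
h: a_k = 0, -24, 0, 40, 0, -91/5, …
ICs: h(0) = 0, h′(0) = -24, h′′(0) = 0, h′′′(0) = 240.

f: a_k = 0, 3, 0, -1/2, 0, 1/40, …
g: a_k = 0, -4, 0, 8/3, 0, -8/15, …
f·g: L₀ = L_f ⊗_s L_g, ord ≤ 2·2.
Differentiate: ansatz ord ≤ ord L₀ ⇒ L.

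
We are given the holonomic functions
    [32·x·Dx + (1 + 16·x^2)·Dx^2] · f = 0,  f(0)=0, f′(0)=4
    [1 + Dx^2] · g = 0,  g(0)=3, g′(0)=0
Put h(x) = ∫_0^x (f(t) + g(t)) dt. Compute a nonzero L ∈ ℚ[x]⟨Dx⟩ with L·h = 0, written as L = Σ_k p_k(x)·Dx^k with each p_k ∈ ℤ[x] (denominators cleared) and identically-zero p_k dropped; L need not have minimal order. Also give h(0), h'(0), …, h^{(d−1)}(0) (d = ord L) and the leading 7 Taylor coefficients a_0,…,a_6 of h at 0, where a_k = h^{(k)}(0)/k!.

f: a_k = 0, 4, 0, -64/3, 0, 1024/5, 0, …
g: a_k = 3, 0, -3/2, 0, 1/8, 0, -1/240, …
Weyl lclm of L_f,L_g ⇒ L₀ (ord ≤ 4).
h=∫h₀ ⇒ L = L₀·Dx.
L = (-6112·x + 99328·x^3 + 8192·x^5)·Dx^2 + (-31 + 1072·x^2 + 25344·x^4 + 4096·x^6)·Dx^3 + (-6112·x + 99328·x^3 + 8192·x^5)·Dx^4 + (-31 + 1072·x^2 + 25344·x^4 + 4096·x^6)·Dx^5  (order 5).
h: a_k = 0, 3, 2, -1/2, -16/3, 1/40, 512/15, …
ICs: h(0) = 0, h′(0) = 3, h′′(0) = 4, h′′′(0) = -3, h′′′′(0) = -128.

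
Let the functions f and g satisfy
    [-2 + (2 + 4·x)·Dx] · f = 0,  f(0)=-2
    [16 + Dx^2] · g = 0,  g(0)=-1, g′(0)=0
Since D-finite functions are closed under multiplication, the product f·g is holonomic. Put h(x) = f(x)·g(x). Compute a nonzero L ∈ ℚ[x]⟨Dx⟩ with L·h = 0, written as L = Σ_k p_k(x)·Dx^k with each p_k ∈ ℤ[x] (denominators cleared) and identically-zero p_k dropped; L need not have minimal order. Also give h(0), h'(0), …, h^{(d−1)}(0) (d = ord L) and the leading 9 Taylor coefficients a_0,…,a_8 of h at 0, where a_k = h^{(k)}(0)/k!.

L = (19 + 64·x + 64·x^2) + (-2 - 4·x)·Dx + (1 + 4·x + 4·x^2)·Dx^2  (order 2).
h: a_k = 2, 2, -17, -15, 337/12, 181/12, -5281/360, -3811/360, 199649/20160, …
ICs: h(0) = 2, h′(0) = 2.

f: a_k = -2, -2, 1, -1, 5/4, -7/4, 21/8, -33/8, 429/64, …
g: a_k = -1, 0, 8, 0, -32/3, 0, 256/45, 0, -512/315, …
f·g: L₀ = L_f ⊗_s L_g, ord ≤ 1·2.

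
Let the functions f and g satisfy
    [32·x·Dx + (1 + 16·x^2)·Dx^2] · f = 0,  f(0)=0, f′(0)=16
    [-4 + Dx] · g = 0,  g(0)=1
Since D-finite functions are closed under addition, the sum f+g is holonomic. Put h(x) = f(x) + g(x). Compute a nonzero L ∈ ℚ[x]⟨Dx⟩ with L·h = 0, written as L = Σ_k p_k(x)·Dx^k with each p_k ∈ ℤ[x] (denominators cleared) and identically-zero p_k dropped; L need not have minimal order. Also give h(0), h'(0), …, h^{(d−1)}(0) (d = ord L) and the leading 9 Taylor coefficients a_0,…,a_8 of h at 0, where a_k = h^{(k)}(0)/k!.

f: a_k = 0, 16, 0, -256/3, 0, 4096/5, 0, -65536/7, 0, …
g: a_k = 1, 4, 8, 32/3, 32/3, 128/15, 256/45, 1024/315, 512/315, …
Weyl lclm of L_f,L_g ⇒ L₀ (ord ≤ 3).
L = (32 - 256·x - 512·x^2)·Dx + (-12 + 48·x + 64·x^2 - 256·x^3)·Dx^2 + (1 + 4·x + 16·x^2 + 64·x^3)·Dx^3  (order 3).
h: a_k = 1, 20, 8, -224/3, 32/3, 12416/15, 256/45, -2948096/315, 512/315, …
ICs: h(0) = 1, h′(0) = 20, h′′(0) = 16.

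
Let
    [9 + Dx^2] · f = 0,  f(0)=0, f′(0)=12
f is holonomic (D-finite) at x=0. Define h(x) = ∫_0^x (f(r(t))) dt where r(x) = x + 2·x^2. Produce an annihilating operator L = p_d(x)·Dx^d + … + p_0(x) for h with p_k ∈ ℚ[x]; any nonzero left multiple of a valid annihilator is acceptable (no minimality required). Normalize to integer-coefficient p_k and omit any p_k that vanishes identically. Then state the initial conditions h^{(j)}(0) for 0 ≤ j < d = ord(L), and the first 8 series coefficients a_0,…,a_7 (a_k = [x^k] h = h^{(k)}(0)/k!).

L = (9 + 108·x + 432·x^2 + 576·x^3)·Dx - 4·Dx^2 + (1 + 4·x)·Dx^3  (order 3).
h: a_k = 0, 0, 6, 8, -9/2, -108/5, -693/20, -9, …
ICs: h(0) = 0, h′(0) = 0, h′′(0) = 12.

f: a_k = 0, 12, 0, -18, 0, 81/10, 0, -243/140, …
f∘r: x↦r, Dx↦Dx/r' in L_f ⇒ L₀.
Integrate: L := L₀·Dx.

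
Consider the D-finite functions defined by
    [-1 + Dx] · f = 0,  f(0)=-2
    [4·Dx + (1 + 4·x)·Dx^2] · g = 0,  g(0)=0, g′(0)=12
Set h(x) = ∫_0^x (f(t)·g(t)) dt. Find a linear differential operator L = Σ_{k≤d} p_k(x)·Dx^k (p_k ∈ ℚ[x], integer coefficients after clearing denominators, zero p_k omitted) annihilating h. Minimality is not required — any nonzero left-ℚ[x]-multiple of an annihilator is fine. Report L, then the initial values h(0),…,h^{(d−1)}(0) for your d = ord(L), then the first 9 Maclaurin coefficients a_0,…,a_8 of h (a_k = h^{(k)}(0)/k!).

f: a_k = -2, -2, -1, -1/3, -1/12, -1/60, -1/360, -1/2520, -1/20160, …
g: a_k = 0, 12, -24, 64, -192, 3072/5, -2048, 49152/7, -24576, …
Sym-product of L_f,L_g gives L₀ (≤ ord 2).
∫: right-multiply L₀ by Dx.
L = (-3 + 4·x)·Dx + (2 - 8·x)·Dx^2 + (1 + 4·x)·Dx^3  (order 3).
h: a_k = 0, 0, -12, 8, -23, 276/5, -1503/10, 9119/21, -2205587/1680, …
ICs: h(0) = 0, h′(0) = 0, h′′(0) = -24.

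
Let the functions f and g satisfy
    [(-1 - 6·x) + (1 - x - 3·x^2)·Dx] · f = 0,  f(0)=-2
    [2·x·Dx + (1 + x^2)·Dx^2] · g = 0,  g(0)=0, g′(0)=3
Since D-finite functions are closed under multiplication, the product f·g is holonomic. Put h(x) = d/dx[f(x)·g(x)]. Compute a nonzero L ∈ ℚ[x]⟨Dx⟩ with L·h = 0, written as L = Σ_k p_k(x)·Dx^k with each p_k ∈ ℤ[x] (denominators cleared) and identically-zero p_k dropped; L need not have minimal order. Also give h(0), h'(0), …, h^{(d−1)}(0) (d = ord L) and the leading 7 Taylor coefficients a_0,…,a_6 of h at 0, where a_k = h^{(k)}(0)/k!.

L = (46 + 186·x^2 + 72·x^3 + 324·x^4) + (10 + 62·x + 42·x^2 + 186·x^3 + 72·x^4 + 216·x^5)·Dx + (-3 + 2·x - 2·x^2 + 14·x^3 + 28·x^4 + 12·x^5 + 27·x^6)·Dx^2  (order 2).
h: a_k = -6, -12, -66, -160, -536, -6816/5, -19178/5, …
ICs: h(0) = -6, h′(0) = -12.

f: a_k = -2, -2, -8, -14, -38, -80, -194, …
g: a_k = 0, 3, 0, -1, 0, 3/5, 0, …
Product ⇒ symmetric product L₀, ord ≤ 2.
h=h₀': d/dx-closure on L₀ ⇒ L.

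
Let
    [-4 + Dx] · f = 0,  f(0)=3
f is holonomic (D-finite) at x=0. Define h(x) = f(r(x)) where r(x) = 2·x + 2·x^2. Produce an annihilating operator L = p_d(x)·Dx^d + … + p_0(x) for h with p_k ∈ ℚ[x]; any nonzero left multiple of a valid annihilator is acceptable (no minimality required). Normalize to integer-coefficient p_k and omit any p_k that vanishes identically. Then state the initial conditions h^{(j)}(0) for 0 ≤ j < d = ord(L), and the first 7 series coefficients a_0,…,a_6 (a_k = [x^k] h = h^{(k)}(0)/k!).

f: a_k = 3, 12, 24, 32, 32, 128/5, 256/15, …
L₀ from L_f via x↦r, Dx↦r'^{-1}Dx.
L = (-8 - 16·x) + Dx  (order 1).
h: a_k = 3, 24, 120, 448, 1376, 18176/5, 127744/15, …
ICs: h(0) = 3.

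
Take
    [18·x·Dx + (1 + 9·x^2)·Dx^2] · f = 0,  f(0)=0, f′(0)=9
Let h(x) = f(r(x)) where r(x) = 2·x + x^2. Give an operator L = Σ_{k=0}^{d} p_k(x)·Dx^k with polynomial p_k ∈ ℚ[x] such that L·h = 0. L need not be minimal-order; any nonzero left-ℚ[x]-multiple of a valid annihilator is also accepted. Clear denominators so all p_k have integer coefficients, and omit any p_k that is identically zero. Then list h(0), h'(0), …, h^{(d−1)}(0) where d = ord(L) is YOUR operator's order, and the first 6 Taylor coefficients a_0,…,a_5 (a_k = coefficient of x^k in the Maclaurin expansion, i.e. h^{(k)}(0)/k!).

L = (-1 + 72·x + 144·x^2 + 108·x^3 + 27·x^4)·Dx + (1 + x + 36·x^2 + 72·x^3 + 45·x^4 + 9·x^5)·Dx^2  (order 2).
h: a_k = 0, 18, 9, -216, -324, 22518/5, …
ICs: h(0) = 0, h′(0) = 18.

f: a_k = 0, 9, 0, -27, 0, 729/5, …
L₀ from L_f via x↦r, Dx↦r'^{-1}Dx.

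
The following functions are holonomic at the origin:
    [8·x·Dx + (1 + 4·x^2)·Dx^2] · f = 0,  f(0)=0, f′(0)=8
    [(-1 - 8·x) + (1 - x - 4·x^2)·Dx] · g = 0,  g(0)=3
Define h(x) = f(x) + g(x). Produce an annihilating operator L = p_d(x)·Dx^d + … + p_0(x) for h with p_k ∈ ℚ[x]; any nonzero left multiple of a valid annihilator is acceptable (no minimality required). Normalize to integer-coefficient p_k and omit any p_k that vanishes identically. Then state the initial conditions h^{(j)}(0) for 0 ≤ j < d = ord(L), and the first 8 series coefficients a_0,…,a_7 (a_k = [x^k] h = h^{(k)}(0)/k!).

L = (40 - 160·x - 2272·x^2 - 4608·x^3 - 16896·x^4 - 6144·x^6)·Dx + (-31 - 264·x - 364·x^2 - 2208·x^3 - 4160·x^4 - 12800·x^5 - 768·x^6 - 6144·x^7)·Dx^2 + (5 + 11·x + 80·x^2 - 116·x^3 - 80·x^4 - 704·x^5 - 1536·x^6 - 256·x^7 - 1024·x^8)·Dx^3  (order 3).
h: a_k = 3, 11, 15, 49/3, 87, 1103/5, 543, 8749/7, …
ICs: h(0) = 3, h′(0) = 11, h′′(0) = 30.

f: a_k = 0, 8, 0, -32/3, 0, 128/5, 0, -512/7, …
g: a_k = 3, 3, 15, 27, 87, 195, 543, 1323, …
Weyl lclm of L_f,L_g ⇒ L₀ (ord ≤ 3).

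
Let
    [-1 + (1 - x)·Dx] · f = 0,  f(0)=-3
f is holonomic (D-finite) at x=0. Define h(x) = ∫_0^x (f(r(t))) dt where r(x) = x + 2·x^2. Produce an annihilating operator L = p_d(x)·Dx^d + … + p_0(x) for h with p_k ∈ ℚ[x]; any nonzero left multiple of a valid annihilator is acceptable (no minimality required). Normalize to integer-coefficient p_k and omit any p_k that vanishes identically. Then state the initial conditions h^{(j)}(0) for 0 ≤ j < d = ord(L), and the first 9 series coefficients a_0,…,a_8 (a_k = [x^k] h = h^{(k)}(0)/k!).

L = (1 + 4·x)·Dx + (-1 + x + 2·x^2)·Dx^2  (order 2).
h: a_k = 0, -3, -3/2, -3, -15/4, -33/5, -21/2, -129/7, -255/8, …
ICs: h(0) = 0, h′(0) = -3.

f: a_k = -3, -3, -3, -3, -3, -3, -3, -3, -3, …
f∘r: x↦r, Dx↦Dx/r' in L_f ⇒ L₀.
∫: right-multiply L₀ by Dx.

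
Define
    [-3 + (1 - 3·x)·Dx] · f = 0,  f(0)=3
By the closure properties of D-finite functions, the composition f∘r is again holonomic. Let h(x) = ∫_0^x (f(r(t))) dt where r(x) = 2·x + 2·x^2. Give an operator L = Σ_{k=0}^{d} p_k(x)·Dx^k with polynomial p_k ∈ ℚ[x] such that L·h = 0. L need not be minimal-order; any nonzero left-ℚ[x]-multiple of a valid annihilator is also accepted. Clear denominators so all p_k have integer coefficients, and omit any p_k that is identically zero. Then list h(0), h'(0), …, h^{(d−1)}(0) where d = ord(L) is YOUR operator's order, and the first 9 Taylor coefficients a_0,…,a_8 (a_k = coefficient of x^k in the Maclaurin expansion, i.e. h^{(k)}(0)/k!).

f: a_k = 3, 9, 27, 81, 243, 729, 2187, 6561, 19683, …
f∘r: x↦r, Dx↦Dx/r' in L_f ⇒ L₀.
h=∫₀ˣh₀: take L = L₀·Dx.
L = (6 + 12·x)·Dx + (-1 + 6·x + 6·x^2)·Dx^2  (order 2).
h: a_k = 0, 3, 9, 42, 216, 1188, 6804, 280584/7, 241056, …
ICs: h(0) = 0, h′(0) = 3.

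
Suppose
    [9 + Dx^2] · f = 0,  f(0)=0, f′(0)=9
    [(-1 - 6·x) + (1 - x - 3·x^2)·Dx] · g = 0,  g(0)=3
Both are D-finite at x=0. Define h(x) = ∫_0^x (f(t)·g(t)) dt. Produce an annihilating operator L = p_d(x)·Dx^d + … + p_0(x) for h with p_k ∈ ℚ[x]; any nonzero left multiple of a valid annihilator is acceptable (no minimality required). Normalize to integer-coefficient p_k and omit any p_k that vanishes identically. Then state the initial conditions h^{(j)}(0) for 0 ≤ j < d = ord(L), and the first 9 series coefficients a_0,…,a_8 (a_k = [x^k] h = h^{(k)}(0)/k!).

f: a_k = 0, 9, 0, -27/2, 0, 243/40, 0, -729/560, 0, …
g: a_k = 3, 3, 12, 21, 57, 120, 291, 651, 1524, …
L₀ := L_f ⊗_s L_g (sym. prod.), ord ≤ 2.
h=∫h₀ ⇒ L = L₀·Dx.
L = (-3 + 9·x + 27·x^2)·Dx + (2 + 12·x)·Dx^2 + (-1 + x + 3·x^2)·Dx^3  (order 3).
h: a_k = 0, 0, 27/2, 9, 135/8, 297/10, 4923/80, 32589/280, 1074357/4480, …
ICs: h(0) = 0, h′(0) = 0, h′′(0) = 27.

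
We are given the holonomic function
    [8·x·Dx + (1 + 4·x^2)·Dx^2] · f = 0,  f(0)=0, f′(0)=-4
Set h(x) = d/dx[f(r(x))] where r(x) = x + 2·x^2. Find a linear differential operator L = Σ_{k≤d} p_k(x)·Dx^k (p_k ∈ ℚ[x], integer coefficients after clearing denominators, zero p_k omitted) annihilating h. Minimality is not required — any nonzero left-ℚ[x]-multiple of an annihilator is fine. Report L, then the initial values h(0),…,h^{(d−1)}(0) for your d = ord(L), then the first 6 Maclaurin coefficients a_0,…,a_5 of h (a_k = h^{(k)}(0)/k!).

f: a_k = 0, -4, 0, 16/3, 0, -64/5, …
L₀ from L_f via x↦r, Dx↦r'^{-1}Dx.
h=h₀': d/dx-closure on L₀ ⇒ L.
L = (-4 + 8·x + 64·x^2 + 192·x^3 + 192·x^4) + (1 + 4·x + 4·x^2 + 32·x^3 + 80·x^4 + 64·x^5)·Dx  (order 1).
h: a_k = -4, -16, 16, 128, 256, -512, …
ICs: h(0) = -4.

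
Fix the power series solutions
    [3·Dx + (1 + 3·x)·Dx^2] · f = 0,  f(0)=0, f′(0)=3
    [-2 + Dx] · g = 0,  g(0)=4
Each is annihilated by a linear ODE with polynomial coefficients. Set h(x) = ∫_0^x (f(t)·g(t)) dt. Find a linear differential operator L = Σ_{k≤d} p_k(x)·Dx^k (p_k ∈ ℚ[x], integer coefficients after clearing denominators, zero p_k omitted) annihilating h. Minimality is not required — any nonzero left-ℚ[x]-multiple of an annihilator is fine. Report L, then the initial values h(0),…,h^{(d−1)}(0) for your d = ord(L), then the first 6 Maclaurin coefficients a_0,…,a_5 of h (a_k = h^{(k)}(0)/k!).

L = (-2 + 12·x)·Dx + (-1 - 12·x)·Dx^2 + (1 + 3·x)·Dx^3  (order 3).
h: a_k = 0, 0, 6, 2, 6, -29/5, …
ICs: h(0) = 0, h′(0) = 0, h′′(0) = 12.

f: a_k = 0, 3, -9/2, 9, -81/4, 243/5, …
g: a_k = 4, 8, 8, 16/3, 8/3, 16/15, …
h₀=f·g: eliminate ⇒ L₀, order ≤ 2·1.
∫: right-multiply L₀ by Dx.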